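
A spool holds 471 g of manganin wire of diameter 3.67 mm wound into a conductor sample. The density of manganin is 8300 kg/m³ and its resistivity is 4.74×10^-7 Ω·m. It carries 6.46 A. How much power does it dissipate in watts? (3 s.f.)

10.0 W

A = π(d/2)² = π(1.8350e-03 m)² = 1.0578e-05 m²
L = m/(density·A) = 0.471/(8300×1.0578e-05) = 5.364 m
R = ρL/A = (4.74×10^-7)(5.364)/(1.0578e-05) = 0.2404 Ω
P = I²R = (6.46)² × 0.2404 = 10.0 W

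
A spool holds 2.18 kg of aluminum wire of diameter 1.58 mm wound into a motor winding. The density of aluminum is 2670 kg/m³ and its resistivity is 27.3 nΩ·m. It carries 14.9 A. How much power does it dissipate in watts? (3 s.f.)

1290 W

ρ = 27.3 nΩ·m = 2.73×10^-8 Ω·m
A = π(d/2)² = π(7.9000e-04 m)² = 1.9607e-06 m²
L = m/(density·A) = 2.18/(2670×1.9607e-06) = 416.4 m
R = ρL/A = (2.73×10^-8)(416.4)/(1.9607e-06) = 5.798 Ω
P = I²R = (14.9)² × 5.798 = 1290 W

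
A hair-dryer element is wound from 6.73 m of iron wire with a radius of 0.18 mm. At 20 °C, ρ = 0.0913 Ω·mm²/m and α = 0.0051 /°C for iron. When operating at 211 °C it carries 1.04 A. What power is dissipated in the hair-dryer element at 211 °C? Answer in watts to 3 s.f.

12.9 W

ρ = 0.0913 Ω·mm²/m = 9.13×10^-8 Ω·m
A = πr² = π(1.8000e-04 m)² = 1.018e-07 m²
R₍20₎ = ρL/A = (9.13×10^-8)(6.73)/(1.018e-07) = 6.037 Ω
R₍211₎ = R₍20₎(1 + αΔT) = 6.037 × (1 + 0.0051×191) = 11.92 Ω
P = I²R = (1.04)² × 11.92 = 12.9 W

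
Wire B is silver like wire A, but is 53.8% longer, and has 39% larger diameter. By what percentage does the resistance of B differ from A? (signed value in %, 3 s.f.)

-20.4%

R ∝ L/d², so R_B/R_A = (1 + 53.8/100) × (1 + 39/100)⁻²
= 1.538 × 0.5176 = 0.796
(R_B − R_A)/R_A = 0.796 − 1 = -20.4%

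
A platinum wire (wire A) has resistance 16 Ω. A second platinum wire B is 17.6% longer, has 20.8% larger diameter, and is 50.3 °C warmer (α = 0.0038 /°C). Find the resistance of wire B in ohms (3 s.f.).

15.4 Ω

R ∝ ρL/d² with ρ ∝ (1+αΔT), so R_B/R_A = (1 + 17.6/100) × (1 + 20.8/100)⁻² × (1 + 0.0038×50.3)
= 1.176 × 0.6853 × 1.191 = 0.9599
R_B = 0.9599 × 16 = 15.4 Ω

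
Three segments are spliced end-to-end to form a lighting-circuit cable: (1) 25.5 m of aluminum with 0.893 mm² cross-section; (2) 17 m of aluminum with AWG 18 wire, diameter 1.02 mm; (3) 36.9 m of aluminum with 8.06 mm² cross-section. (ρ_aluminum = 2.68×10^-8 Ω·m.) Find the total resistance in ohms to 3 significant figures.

Seg 1: A = 0.893 mm² = 8.930e-07 m²
R_1 = (2.68×10^-8)(25.5)/(8.930e-07) = 0.7653 Ω
Seg 2: A = π(1.02/2 mm)² = π(5.1000e-04 m)² = 8.171e-07 m²
R_2 = (2.68×10^-8)(17)/(8.171e-07) = 0.5576 Ω
Seg 3: A = 8.06 mm² = 8.060e-06 m²
R_3 = (2.68×10^-8)(36.9)/(8.060e-06) = 0.1227 Ω
R_total = R_1 + R_2 + R_3 = 1.45 Ω

1.45 Ω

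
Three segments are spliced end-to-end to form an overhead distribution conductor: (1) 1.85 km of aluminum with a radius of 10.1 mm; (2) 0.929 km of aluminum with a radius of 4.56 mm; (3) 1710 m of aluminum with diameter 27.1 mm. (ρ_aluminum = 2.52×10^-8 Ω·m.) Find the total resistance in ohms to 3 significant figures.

Seg 1: A = πr² = π(1.0100e-02 m)² = 3.205e-04 m²
R_1 = (2.52×10^-8)(1850)/(3.205e-04) = 0.1455 Ω
Seg 2: A = πr² = π(4.5600e-03 m)² = 6.533e-05 m²
R_2 = (2.52×10^-8)(929)/(6.533e-05) = 0.3584 Ω
Seg 3: A = π(d/2)² = π(1.3550e-02 m)² = 5.768e-04 m²
R_3 = (2.52×10^-8)(1710)/(5.768e-04) = 0.07471 Ω
R_total = R_1 + R_2 + R_3 = 0.579 Ω

0.579 Ω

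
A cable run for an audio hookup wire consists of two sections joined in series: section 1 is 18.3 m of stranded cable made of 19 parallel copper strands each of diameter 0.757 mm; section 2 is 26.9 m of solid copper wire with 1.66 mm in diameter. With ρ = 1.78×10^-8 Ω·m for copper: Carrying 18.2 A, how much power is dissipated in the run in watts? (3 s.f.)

Section 1: A_strand = π(3.7850e-04)² = 4.501e-07 m²; R₁ = ρL/(N·A_s) = (1.78×10^-8)(18.3)/(19×4.501e-07) = 0.03809 Ω
Section 2: A = π(d/2)² = π(8.3000e-04 m)² = 2.164e-06 m²
R₂ = (1.78×10^-8)(26.9)/(2.164e-06) = 0.2212 Ω
R = R₁ + R₂ = 0.2593 Ω
P = I²R = (18.2)² × 0.2593 = 85.9 W

85.9 W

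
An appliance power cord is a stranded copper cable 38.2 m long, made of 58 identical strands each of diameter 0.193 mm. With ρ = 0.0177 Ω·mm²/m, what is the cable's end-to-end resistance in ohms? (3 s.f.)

ρ = 0.0177 Ω·mm²/m = 1.77×10^-8 Ω·m
A_strand = π(9.6500e-05 m)² = 2.926e-08 m²
R_strand = ρL/A = (1.77×10^-8)(38.2)/(2.926e-08) = 23.11 Ω
R_total = R_strand/N = 23.11/58 = 0.398 Ω

0.398 Ω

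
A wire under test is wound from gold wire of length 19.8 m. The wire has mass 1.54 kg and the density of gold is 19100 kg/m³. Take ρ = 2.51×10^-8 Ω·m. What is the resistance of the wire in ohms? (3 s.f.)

0.122 Ω

A = m/(density·L) = 1.54/(19100×19.8) = 4.0721e-06 m²
R = ρL/A = (2.51×10^-8)(19.8)/(4.0721e-06) = 0.122 Ω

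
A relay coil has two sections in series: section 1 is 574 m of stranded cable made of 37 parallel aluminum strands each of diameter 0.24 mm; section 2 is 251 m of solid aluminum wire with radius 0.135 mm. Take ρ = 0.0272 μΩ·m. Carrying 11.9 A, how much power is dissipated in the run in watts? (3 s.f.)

18200 W

ρ = 0.0272 μΩ·m = 2.72×10^-8 Ω·m
Section 1: A_strand = π(1.2000e-04)² = 4.524e-08 m²; R₁ = ρL/(N·A_s) = (2.72×10^-8)(574)/(37×4.524e-08) = 9.328 Ω
Section 2: A = πr² = π(1.3500e-04 m)² = 5.726e-08 m²
R₂ = (2.72×10^-8)(251)/(5.726e-08) = 119.2 Ω
R = R₁ + R₂ = 128.6 Ω
P = I²R = (11.9)² × 128.6 = 18200 W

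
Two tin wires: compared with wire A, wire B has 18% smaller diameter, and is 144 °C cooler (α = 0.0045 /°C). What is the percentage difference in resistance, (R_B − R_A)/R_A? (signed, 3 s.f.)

-47.7%

R ∝ ρL/d² with ρ ∝ (1+αΔT), so R_B/R_A = (1 − 18/100)⁻² × (1 − 0.0045×144)
= 1.487 × 0.352 = 0.5235
(R_B − R_A)/R_A = 0.5235 − 1 = -47.7%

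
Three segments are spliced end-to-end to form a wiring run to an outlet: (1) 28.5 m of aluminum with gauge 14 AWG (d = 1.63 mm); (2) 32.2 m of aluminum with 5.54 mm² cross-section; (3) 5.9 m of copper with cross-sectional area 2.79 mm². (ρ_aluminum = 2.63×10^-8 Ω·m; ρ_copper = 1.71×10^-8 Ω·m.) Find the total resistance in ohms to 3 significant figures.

Seg 1: A = π(1.63/2 mm)² = π(8.1500e-04 m)² = 2.087e-06 m²
R_1 = (2.63×10^-8)(28.5)/(2.087e-06) = 0.3592 Ω
Seg 2: A = 5.54 mm² = 5.540e-06 m²
R_2 = (2.63×10^-8)(32.2)/(5.540e-06) = 0.1529 Ω
Seg 3: A = 2.79 mm² = 2.790e-06 m²
R_3 = (1.71×10^-8)(5.9)/(2.790e-06) = 0.03616 Ω
R_total = R_1 + R_2 + R_3 = 0.548 Ω

0.548 Ω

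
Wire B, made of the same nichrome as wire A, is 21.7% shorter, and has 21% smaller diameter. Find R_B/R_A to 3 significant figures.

1.25

R ∝ L/d², so R_B/R_A = (1 − 21.7/100) × (1 − 21/100)⁻²
= 0.783 × 1.602 = 1.25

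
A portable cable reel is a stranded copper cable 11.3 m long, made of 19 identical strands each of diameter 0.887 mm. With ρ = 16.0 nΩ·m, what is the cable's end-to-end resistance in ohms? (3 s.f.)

0.0154 Ω

ρ = 16.0 nΩ·m = 1.60×10^-8 Ω·m
A_strand = π(4.4350e-04 m)² = 6.179e-07 m²
R_strand = ρL/A = (1.60×10^-8)(11.3)/(6.179e-07) = 0.2926 Ω
R_total = R_strand/N = 0.2926/19 = 0.0154 Ω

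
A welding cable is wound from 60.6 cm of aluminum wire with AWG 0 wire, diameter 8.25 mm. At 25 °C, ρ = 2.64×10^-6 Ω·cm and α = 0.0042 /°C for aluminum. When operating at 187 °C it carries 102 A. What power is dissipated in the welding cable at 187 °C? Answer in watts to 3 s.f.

5.23 W

ρ = 2.64×10^-6 Ω·cm = 2.64×10^-8 Ω·m
A = π(8.25/2 mm)² = π(4.1250e-03 m)² = 5.346e-05 m²
R₍25₎ = ρL/A = (2.64×10^-8)(0.606)/(5.346e-05) = 2.993×10^-4 Ω
R₍187₎ = R₍25₎(1 + αΔT) = 2.993×10^-4 × (1 + 0.0042×162) = 5.029×10^-4 Ω
P = I²R = (102)² × 5.029×10^-4 = 5.23 W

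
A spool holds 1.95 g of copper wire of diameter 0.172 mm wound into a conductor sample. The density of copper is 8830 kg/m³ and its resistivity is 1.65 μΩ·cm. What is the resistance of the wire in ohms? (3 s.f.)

6.75 Ω

ρ = 1.65 μΩ·cm = 1.65×10^-8 Ω·m
A = π(d/2)² = π(8.6000e-05 m)² = 2.3235e-08 m²
L = m/(density·A) = 0.00195/(8830×2.3235e-08) = 9.504 m
R = ρL/A = (1.65×10^-8)(9.504)/(2.3235e-08) = 6.75 Ω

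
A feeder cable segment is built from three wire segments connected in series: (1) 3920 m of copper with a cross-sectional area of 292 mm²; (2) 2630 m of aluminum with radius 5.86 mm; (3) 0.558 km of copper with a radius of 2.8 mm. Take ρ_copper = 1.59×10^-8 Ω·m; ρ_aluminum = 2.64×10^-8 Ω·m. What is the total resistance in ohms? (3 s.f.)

Seg 1: A = 292 mm² = 2.920e-04 m²
R_1 = (1.59×10^-8)(3920)/(2.920e-04) = 0.2135 Ω
Seg 2: A = πr² = π(5.8600e-03 m)² = 1.079e-04 m²
R_2 = (2.64×10^-8)(2630)/(1.079e-04) = 0.6436 Ω
Seg 3: A = πr² = π(2.8000e-03 m)² = 2.463e-05 m²
R_3 = (1.59×10^-8)(558)/(2.463e-05) = 0.3602 Ω
R_total = R_1 + R_2 + R_3 = 1.22 Ω

1.22 Ω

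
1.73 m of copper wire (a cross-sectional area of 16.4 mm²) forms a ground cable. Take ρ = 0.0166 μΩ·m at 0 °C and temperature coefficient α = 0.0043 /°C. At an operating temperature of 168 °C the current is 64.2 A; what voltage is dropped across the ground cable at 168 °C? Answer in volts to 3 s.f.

0.194 V

ρ = 0.0166 μΩ·m = 1.66×10^-8 Ω·m
A = 16.4 mm² = 1.640e-05 m²
R₍0₎ = ρL/A = (1.66×10^-8)(1.73)/(1.640e-05) = 0.001751 Ω
R₍168₎ = R₍0₎(1 + αΔT) = 0.001751 × (1 + 0.0043×168) = 0.003016 Ω
V = IR = 64.2 × 0.003016 = 0.194 V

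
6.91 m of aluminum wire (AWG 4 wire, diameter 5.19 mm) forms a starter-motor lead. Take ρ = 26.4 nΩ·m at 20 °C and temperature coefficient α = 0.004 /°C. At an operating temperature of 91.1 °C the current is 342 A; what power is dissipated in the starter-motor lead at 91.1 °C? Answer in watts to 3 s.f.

ρ = 26.4 nΩ·m = 2.64×10^-8 Ω·m
A = π(5.19/2 mm)² = π(2.5950e-03 m)² = 2.116e-05 m²
R₍20₎ = ρL/A = (2.64×10^-8)(6.91)/(2.116e-05) = 0.008623 Ω
R₍91.1₎ = R₍20₎(1 + αΔT) = 0.008623 × (1 + 0.004×71.1) = 0.01108 Ω
P = I²R = (342)² × 0.01108 = 1300 W

1300 W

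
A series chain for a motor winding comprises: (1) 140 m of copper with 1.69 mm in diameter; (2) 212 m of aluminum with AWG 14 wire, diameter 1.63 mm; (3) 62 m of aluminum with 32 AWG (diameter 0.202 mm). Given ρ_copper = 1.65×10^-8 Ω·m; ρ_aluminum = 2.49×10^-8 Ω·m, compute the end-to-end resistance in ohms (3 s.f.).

51.7 Ω

Seg 1: A = π(d/2)² = π(8.4500e-04 m)² = 2.243e-06 m²
R_1 = (1.65×10^-8)(140)/(2.243e-06) = 1.03 Ω
Seg 2: A = π(1.63/2 mm)² = π(8.1500e-04 m)² = 2.087e-06 m²
R_2 = (2.49×10^-8)(212)/(2.087e-06) = 2.53 Ω
Seg 3: A = π(0.202/2 mm)² = π(1.0100e-04 m)² = 3.205e-08 m²
R_3 = (2.49×10^-8)(62)/(3.205e-08) = 48.17 Ω
R_total = R_1 + R_2 + R_3 = 51.7 Ω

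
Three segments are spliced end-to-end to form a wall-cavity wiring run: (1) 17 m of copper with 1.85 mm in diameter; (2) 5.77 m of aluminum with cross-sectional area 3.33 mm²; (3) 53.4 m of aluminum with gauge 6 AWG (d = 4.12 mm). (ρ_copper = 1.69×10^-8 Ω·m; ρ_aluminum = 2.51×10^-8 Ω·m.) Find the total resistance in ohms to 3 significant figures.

0.251 Ω

Seg 1: A = π(d/2)² = π(9.2500e-04 m)² = 2.688e-06 m²
R_1 = (1.69×10^-8)(17)/(2.688e-06) = 0.1069 Ω
Seg 2: A = 3.33 mm² = 3.330e-06 m²
R_2 = (2.51×10^-8)(5.77)/(3.330e-06) = 0.04349 Ω
Seg 3: A = π(4.12/2 mm)² = π(2.0600e-03 m)² = 1.333e-05 m²
R_3 = (2.51×10^-8)(53.4)/(1.333e-05) = 0.1005 Ω
R_total = R_1 + R_2 + R_3 = 0.251 Ω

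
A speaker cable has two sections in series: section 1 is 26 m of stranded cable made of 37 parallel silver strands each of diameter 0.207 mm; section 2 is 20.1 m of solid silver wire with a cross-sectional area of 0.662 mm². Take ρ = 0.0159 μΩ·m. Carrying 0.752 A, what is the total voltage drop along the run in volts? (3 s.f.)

0.613 V

ρ = 0.0159 μΩ·m = 1.59×10^-8 Ω·m
Section 1: A_strand = π(1.0350e-04)² = 3.365e-08 m²; R₁ = ρL/(N·A_s) = (1.59×10^-8)(26)/(37×3.365e-08) = 0.332 Ω
Section 2: A = 0.662 mm² = 6.620e-07 m²
R₂ = (1.59×10^-8)(20.1)/(6.620e-07) = 0.4828 Ω
R = R₁ + R₂ = 0.8148 Ω
V = IR = 0.752 × 0.8148 = 0.613 V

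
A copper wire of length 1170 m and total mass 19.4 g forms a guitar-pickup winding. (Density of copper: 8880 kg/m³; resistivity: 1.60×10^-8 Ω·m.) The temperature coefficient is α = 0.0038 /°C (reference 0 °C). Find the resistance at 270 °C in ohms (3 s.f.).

20300 Ω

A = m/(density·L) = 0.0194/(8880×1170) = 1.8673e-09 m²
R = ρL/A = (1.60×10^-8)(1170)/(1.8673e-09) = 10030 Ω
R(270 °C) = 10030 × (1 + 0.0038×270) = 20300 Ω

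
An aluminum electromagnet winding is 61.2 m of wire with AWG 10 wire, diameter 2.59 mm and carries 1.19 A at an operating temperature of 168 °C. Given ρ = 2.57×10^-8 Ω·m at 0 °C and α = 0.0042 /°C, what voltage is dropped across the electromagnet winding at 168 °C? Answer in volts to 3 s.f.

0.606 V

A = π(2.59/2 mm)² = π(1.2950e-03 m)² = 5.269e-06 m²
R₍0₎ = ρL/A = (2.57×10^-8)(61.2)/(5.269e-06) = 0.2985 Ω
R₍168₎ = R₍0₎(1 + αΔT) = 0.2985 × (1 + 0.0042×168) = 0.5092 Ω
V = IR = 1.19 × 0.5092 = 0.606 V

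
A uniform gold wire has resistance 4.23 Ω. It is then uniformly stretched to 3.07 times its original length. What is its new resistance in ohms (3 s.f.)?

Volume constant ⇒ A' = A/k with k = 3.07. R' = ρ(kL)/(A/k) = k²R.
R' = 9.425 × 4.23 = 39.9 Ω

39.9 Ω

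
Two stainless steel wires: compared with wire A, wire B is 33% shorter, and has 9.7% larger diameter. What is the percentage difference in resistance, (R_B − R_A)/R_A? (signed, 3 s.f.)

R ∝ L/d², so R_B/R_A = (1 − 33/100) × (1 + 9.7/100)⁻²
= 0.67 × 0.831 = 0.5567
(R_B − R_A)/R_A = 0.5567 − 1 = -44.3%

-44.3%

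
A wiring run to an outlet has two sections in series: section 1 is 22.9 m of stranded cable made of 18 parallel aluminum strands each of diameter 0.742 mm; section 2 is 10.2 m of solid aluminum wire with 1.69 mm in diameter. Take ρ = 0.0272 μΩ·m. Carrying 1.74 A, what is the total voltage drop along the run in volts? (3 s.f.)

0.354 V

ρ = 0.0272 μΩ·m = 2.72×10^-8 Ω·m
Section 1: A_strand = π(3.7100e-04)² = 4.324e-07 m²; R₁ = ρL/(N·A_s) = (2.72×10^-8)(22.9)/(18×4.324e-07) = 0.08003 Ω
Section 2: A = π(d/2)² = π(8.4500e-04 m)² = 2.243e-06 m²
R₂ = (2.72×10^-8)(10.2)/(2.243e-06) = 0.1237 Ω
R = R₁ + R₂ = 0.2037 Ω
V = IR = 1.74 × 0.2037 = 0.354 V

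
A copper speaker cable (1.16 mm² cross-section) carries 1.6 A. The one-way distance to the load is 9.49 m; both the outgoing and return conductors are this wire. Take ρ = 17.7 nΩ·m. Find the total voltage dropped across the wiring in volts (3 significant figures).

0.463 V

ρ = 17.7 nΩ·m = 1.77×10^-8 Ω·m
A = 1.16 mm² = 1.160e-06 m²
Total conductor length (both ways) L = 2 × 9.49 = 18.98 m
R = ρL/A = (1.77×10^-8)(18.98)/(1.160e-06) = 0.2896 Ω
V = IR = 1.6 × 0.2896 = 0.463 V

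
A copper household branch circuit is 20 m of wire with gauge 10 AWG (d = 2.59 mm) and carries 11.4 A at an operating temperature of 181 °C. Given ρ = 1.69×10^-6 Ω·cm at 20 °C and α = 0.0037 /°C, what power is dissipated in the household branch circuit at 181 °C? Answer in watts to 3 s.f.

13.3 W

ρ = 1.69×10^-6 Ω·cm = 1.69×10^-8 Ω·m
A = π(2.59/2 mm)² = π(1.2950e-03 m)² = 5.269e-06 m²
R₍20₎ = ρL/A = (1.69×10^-8)(20)/(5.269e-06) = 0.06415 Ω
R₍181₎ = R₍20₎(1 + αΔT) = 0.06415 × (1 + 0.0037×161) = 0.1024 Ω
P = I²R = (11.4)² × 0.1024 = 13.3 W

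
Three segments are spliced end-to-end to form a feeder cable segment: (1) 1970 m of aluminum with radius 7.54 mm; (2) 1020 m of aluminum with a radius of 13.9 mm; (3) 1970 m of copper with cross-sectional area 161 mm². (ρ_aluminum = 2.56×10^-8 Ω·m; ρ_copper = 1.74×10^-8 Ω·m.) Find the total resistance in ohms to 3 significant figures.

Seg 1: A = πr² = π(7.5400e-03 m)² = 1.786e-04 m²
R_1 = (2.56×10^-8)(1970)/(1.786e-04) = 0.2824 Ω
Seg 2: A = πr² = π(1.3900e-02 m)² = 6.070e-04 m²
R_2 = (2.56×10^-8)(1020)/(6.070e-04) = 0.04302 Ω
Seg 3: A = 161 mm² = 1.610e-04 m²
R_3 = (1.74×10^-8)(1970)/(1.610e-04) = 0.2129 Ω
R_total = R_1 + R_2 + R_3 = 0.538 Ω

0.538 Ω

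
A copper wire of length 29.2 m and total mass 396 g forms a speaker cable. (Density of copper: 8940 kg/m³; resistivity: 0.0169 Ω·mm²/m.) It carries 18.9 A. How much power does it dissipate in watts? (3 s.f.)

116 W

ρ = 0.0169 Ω·mm²/m = 1.69×10^-8 Ω·m
A = m/(density·L) = 0.396/(8940×29.2) = 1.5170e-06 m²
R = ρL/A = (1.69×10^-8)(29.2)/(1.5170e-06) = 0.3253 Ω
P = I²R = (18.9)² × 0.3253 = 116 W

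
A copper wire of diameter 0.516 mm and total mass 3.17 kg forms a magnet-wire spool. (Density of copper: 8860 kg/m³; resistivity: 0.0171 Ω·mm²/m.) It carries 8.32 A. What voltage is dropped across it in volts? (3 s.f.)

ρ = 0.0171 Ω·mm²/m = 1.71×10^-8 Ω·m
A = π(d/2)² = π(2.5800e-04 m)² = 2.0912e-07 m²
L = m/(density·A) = 3.17/(8860×2.0912e-07) = 1711 m
R = ρL/A = (1.71×10^-8)(1711)/(2.0912e-07) = 139.9 Ω
V = IR = 8.32 × 139.9 = 1160 V

1160 V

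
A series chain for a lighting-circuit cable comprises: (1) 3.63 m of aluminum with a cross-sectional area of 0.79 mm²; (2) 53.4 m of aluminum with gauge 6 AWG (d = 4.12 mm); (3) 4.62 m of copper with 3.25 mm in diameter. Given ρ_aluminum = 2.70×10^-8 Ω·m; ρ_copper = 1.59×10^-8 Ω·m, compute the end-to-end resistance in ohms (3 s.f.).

Seg 1: A = 0.79 mm² = 7.900e-07 m²
R_1 = (2.70×10^-8)(3.63)/(7.900e-07) = 0.1241 Ω
Seg 2: A = π(4.12/2 mm)² = π(2.0600e-03 m)² = 1.333e-05 m²
R_2 = (2.70×10^-8)(53.4)/(1.333e-05) = 0.1081 Ω
Seg 3: A = π(d/2)² = π(1.6250e-03 m)² = 8.296e-06 m²
R_3 = (1.59×10^-8)(4.62)/(8.296e-06) = 0.008855 Ω
R_total = R_1 + R_2 + R_3 = 0.241 Ω

0.241 Ω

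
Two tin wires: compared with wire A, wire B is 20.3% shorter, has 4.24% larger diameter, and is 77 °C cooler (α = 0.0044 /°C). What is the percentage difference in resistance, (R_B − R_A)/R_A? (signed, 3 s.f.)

-51.5%

R ∝ ρL/d² with ρ ∝ (1+αΔT), so R_B/R_A = (1 − 20.3/100) × (1 + 4.24/100)⁻² × (1 − 0.0044×77)
= 0.797 × 0.9203 × 0.6612 = 0.485
(R_B − R_A)/R_A = 0.485 − 1 = -51.5%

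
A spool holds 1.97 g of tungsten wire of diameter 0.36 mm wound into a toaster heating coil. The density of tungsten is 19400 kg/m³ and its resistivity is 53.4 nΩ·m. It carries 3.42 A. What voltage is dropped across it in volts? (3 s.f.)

1.79 V

ρ = 53.4 nΩ·m = 5.34×10^-8 Ω·m
A = π(d/2)² = π(1.8000e-04 m)² = 1.0179e-07 m²
L = m/(density·A) = 0.00197/(19400×1.0179e-07) = 0.9976 m
R = ρL/A = (5.34×10^-8)(0.9976)/(1.0179e-07) = 0.5234 Ω
V = IR = 3.42 × 0.5234 = 1.79 V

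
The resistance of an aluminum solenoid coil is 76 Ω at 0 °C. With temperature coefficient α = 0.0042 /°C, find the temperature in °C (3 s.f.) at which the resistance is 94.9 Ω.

R = R₀(1 + α(T − T₀)) ⇒ T = T₀ + (R/R₀ − 1)/α
T = 0 + (94.9/76 − 1)/0.0042 = 0 + (0.2487)/0.0042 = 59.2 °C

59.2 °C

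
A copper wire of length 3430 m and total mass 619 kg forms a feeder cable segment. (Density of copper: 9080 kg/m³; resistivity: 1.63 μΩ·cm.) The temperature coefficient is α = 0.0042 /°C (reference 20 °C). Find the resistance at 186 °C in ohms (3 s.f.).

ρ = 1.63 μΩ·cm = 1.63×10^-8 Ω·m
A = m/(density·L) = 619/(9080×3430) = 1.9875e-05 m²
R = ρL/A = (1.63×10^-8)(3430)/(1.9875e-05) = 2.813 Ω
R(186 °C) = 2.813 × (1 + 0.0042×166) = 4.77 Ω

4.77 Ω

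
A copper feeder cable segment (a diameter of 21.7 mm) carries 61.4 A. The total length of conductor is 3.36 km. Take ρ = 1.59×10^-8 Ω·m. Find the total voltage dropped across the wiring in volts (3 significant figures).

8.87 V

A = π(d/2)² = π(1.0850e-02 m)² = 3.698e-04 m²
R = ρL/A = (1.59×10^-8)(3360)/(3.698e-04) = 0.1445 Ω
V = IR = 61.4 × 0.1445 = 8.87 V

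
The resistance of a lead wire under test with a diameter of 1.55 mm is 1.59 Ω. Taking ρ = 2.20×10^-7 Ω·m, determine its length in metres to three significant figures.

13.6 m

A = π(d/2)² = π(7.7500e-04 m)² = 1.887e-06 m²
L = RA/ρ = (1.59)(1.887e-06)/(2.20×10^-7) = 13.6 m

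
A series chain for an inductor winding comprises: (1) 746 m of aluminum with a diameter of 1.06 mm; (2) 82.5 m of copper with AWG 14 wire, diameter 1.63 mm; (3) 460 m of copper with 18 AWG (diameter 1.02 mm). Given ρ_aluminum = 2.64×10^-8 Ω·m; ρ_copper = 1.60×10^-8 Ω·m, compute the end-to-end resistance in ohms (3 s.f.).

32.0 Ω

Seg 1: A = π(d/2)² = π(5.3000e-04 m)² = 8.825e-07 m²
R_1 = (2.64×10^-8)(746)/(8.825e-07) = 22.32 Ω
Seg 2: A = π(1.63/2 mm)² = π(8.1500e-04 m)² = 2.087e-06 m²
R_2 = (1.60×10^-8)(82.5)/(2.087e-06) = 0.6326 Ω
Seg 3: A = π(1.02/2 mm)² = π(5.1000e-04 m)² = 8.171e-07 m²
R_3 = (1.60×10^-8)(460)/(8.171e-07) = 9.007 Ω
R_total = R_1 + R_2 + R_3 = 32.0 Ω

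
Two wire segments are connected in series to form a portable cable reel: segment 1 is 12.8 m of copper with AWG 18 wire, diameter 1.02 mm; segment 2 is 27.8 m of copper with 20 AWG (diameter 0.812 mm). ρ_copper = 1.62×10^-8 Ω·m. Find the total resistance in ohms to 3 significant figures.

1.12 Ω

Segment 1: A = π(1.02/2 mm)² = π(5.1000e-04 m)² = 8.171e-07 m²
R₁ = ρL/A = (1.62×10^-8)(12.8)/(8.171e-07) = 0.2538 Ω
Segment 2: A = π(0.812/2 mm)² = π(4.0600e-04 m)² = 5.178e-07 m²
R₂ = (1.62×10^-8)(27.8)/(5.178e-07) = 0.8697 Ω
R = R₁ + R₂ = 1.12 Ω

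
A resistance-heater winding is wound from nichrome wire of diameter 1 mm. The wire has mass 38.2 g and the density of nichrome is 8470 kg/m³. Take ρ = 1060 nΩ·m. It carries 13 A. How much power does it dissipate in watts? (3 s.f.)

1310 W

ρ = 1060 nΩ·m = 1.06×10^-6 Ω·m
A = π(d/2)² = π(5.0000e-04 m)² = 7.8540e-07 m²
L = m/(density·A) = 0.0382/(8470×7.8540e-07) = 5.742 m
R = ρL/A = (1.06×10^-6)(5.742)/(7.8540e-07) = 7.75 Ω
P = I²R = (13)² × 7.75 = 1310 W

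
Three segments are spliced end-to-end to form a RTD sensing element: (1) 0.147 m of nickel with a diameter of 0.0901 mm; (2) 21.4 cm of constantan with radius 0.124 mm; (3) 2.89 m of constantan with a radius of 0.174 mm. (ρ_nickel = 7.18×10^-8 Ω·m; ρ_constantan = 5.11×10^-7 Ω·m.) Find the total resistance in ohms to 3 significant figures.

19.4 Ω

Seg 1: A = π(d/2)² = π(4.5050e-05 m)² = 6.376e-09 m²
R_1 = (7.18×10^-8)(0.147)/(6.376e-09) = 1.655 Ω
Seg 2: A = πr² = π(1.2400e-04 m)² = 4.831e-08 m²
R_2 = (5.11×10^-7)(0.214)/(4.831e-08) = 2.264 Ω
Seg 3: A = πr² = π(1.7400e-04 m)² = 9.511e-08 m²
R_3 = (5.11×10^-7)(2.89)/(9.511e-08) = 15.53 Ω
R_total = R_1 + R_2 + R_3 = 19.4 Ω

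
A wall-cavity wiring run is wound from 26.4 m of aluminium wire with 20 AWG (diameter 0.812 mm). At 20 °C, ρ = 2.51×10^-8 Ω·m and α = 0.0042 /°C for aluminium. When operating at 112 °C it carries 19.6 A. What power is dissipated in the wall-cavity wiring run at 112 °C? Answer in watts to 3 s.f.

A = π(0.812/2 mm)² = π(4.0600e-04 m)² = 5.178e-07 m²
R₍20₎ = ρL/A = (2.51×10^-8)(26.4)/(5.178e-07) = 1.28 Ω
R₍112₎ = R₍20₎(1 + αΔT) = 1.28 × (1 + 0.0042×92) = 1.774 Ω
P = I²R = (19.6)² × 1.774 = 682 W

682 W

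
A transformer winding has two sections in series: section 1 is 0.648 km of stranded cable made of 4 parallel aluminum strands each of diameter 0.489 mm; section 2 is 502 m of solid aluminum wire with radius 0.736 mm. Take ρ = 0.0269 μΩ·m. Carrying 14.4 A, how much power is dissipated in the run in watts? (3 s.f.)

ρ = 0.0269 μΩ·m = 2.69×10^-8 Ω·m
Section 1: A_strand = π(2.4450e-04)² = 1.878e-07 m²; R₁ = ρL/(N·A_s) = (2.69×10^-8)(648)/(4×1.878e-07) = 23.2 Ω
Section 2: A = πr² = π(7.3600e-04 m)² = 1.702e-06 m²
R₂ = (2.69×10^-8)(502)/(1.702e-06) = 7.935 Ω
R = R₁ + R₂ = 31.14 Ω
P = I²R = (14.4)² × 31.14 = 6460 W

6460 W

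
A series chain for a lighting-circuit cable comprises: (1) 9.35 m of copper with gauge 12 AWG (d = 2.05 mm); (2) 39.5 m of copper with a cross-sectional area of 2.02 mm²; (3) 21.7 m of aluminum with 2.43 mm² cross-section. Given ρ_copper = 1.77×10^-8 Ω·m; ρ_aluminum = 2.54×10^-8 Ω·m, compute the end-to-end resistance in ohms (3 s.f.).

0.623 Ω

Seg 1: A = π(2.05/2 mm)² = π(1.0250e-03 m)² = 3.301e-06 m²
R_1 = (1.77×10^-8)(9.35)/(3.301e-06) = 0.05014 Ω
Seg 2: A = 2.02 mm² = 2.020e-06 m²
R_2 = (1.77×10^-8)(39.5)/(2.020e-06) = 0.3461 Ω
Seg 3: A = 2.43 mm² = 2.430e-06 m²
R_3 = (2.54×10^-8)(21.7)/(2.430e-06) = 0.2268 Ω
R_total = R_1 + R_2 + R_3 = 0.623 Ω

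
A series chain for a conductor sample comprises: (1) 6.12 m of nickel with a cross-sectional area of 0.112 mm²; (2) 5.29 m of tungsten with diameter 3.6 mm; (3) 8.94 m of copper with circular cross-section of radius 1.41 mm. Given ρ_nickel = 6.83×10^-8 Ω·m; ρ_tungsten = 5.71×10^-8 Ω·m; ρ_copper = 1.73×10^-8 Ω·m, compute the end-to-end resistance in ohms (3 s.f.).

3.79 Ω

Seg 1: A = 0.112 mm² = 1.120e-07 m²
R_1 = (6.83×10^-8)(6.12)/(1.120e-07) = 3.732 Ω
Seg 2: A = π(d/2)² = π(1.8000e-03 m)² = 1.018e-05 m²
R_2 = (5.71×10^-8)(5.29)/(1.018e-05) = 0.02968 Ω
Seg 3: A = πr² = π(1.4100e-03 m)² = 6.246e-06 m²
R_3 = (1.73×10^-8)(8.94)/(6.246e-06) = 0.02476 Ω
R_total = R_1 + R_2 + R_3 = 3.79 Ω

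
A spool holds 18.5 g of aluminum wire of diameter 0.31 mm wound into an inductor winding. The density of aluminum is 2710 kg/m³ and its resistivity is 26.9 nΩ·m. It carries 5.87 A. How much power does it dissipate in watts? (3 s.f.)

1110 W

ρ = 26.9 nΩ·m = 2.69×10^-8 Ω·m
A = π(d/2)² = π(1.5500e-04 m)² = 7.5477e-08 m²
L = m/(density·A) = 0.0185/(2710×7.5477e-08) = 90.45 m
R = ρL/A = (2.69×10^-8)(90.45)/(7.5477e-08) = 32.24 Ω
P = I²R = (5.87)² × 32.24 = 1110 W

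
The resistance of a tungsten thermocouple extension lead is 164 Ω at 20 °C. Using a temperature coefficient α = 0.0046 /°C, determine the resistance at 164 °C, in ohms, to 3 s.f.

ΔT = 164 − 20 = 144 °C
R = R₀(1 + αΔT) = 164 × (1 + 0.0046×144) = 164 × 1.662 = 273 Ω

273 Ω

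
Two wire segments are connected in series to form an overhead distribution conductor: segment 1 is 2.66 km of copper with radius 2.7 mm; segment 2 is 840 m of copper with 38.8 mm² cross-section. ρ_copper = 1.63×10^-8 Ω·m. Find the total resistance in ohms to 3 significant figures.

Segment 1: A = πr² = π(2.7000e-03 m)² = 2.290e-05 m²
R₁ = ρL/A = (1.63×10^-8)(2660)/(2.290e-05) = 1.893 Ω
Segment 2: A = 38.8 mm² = 3.880e-05 m²
R₂ = (1.63×10^-8)(840)/(3.880e-05) = 0.3529 Ω
R = R₁ + R₂ = 2.25 Ω

2.25 Ω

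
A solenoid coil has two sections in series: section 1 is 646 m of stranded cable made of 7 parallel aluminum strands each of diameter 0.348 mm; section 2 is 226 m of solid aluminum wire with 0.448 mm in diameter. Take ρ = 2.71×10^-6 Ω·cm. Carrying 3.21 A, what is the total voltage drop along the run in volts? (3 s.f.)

ρ = 2.71×10^-6 Ω·cm = 2.71×10^-8 Ω·m
Section 1: A_strand = π(1.7400e-04)² = 9.511e-08 m²; R₁ = ρL/(N·A_s) = (2.71×10^-8)(646)/(7×9.511e-08) = 26.29 Ω
Section 2: A = π(d/2)² = π(2.2400e-04 m)² = 1.576e-07 m²
R₂ = (2.71×10^-8)(226)/(1.576e-07) = 38.85 Ω
R = R₁ + R₂ = 65.15 Ω
V = IR = 3.21 × 65.15 = 209 V

209 V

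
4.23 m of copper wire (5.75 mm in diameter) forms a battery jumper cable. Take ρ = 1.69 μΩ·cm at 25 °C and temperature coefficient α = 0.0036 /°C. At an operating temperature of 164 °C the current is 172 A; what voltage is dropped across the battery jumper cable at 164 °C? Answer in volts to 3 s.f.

0.710 V

ρ = 1.69 μΩ·cm = 1.69×10^-8 Ω·m
A = π(d/2)² = π(2.8750e-03 m)² = 2.597e-05 m²
R₍25₎ = ρL/A = (1.69×10^-8)(4.23)/(2.597e-05) = 0.002753 Ω
R₍164₎ = R₍25₎(1 + αΔT) = 0.002753 × (1 + 0.0036×139) = 0.004131 Ω
V = IR = 172 × 0.004131 = 0.710 V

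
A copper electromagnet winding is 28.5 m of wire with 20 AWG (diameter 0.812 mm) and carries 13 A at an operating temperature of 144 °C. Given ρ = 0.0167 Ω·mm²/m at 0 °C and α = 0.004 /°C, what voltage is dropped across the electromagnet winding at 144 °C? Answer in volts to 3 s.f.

18.8 V

ρ = 0.0167 Ω·mm²/m = 1.67×10^-8 Ω·m
A = π(0.812/2 mm)² = π(4.0600e-04 m)² = 5.178e-07 m²
R₍0₎ = ρL/A = (1.67×10^-8)(28.5)/(5.178e-07) = 0.9191 Ω
R₍144₎ = R₍0₎(1 + αΔT) = 0.9191 × (1 + 0.004×144) = 1.448 Ω
V = IR = 13 × 1.448 = 18.8 V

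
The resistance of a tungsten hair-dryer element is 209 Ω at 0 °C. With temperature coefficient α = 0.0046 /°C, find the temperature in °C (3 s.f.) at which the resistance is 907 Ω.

R = R₀(1 + α(T − T₀)) ⇒ T = T₀ + (R/R₀ − 1)/α
T = 0 + (907/209 − 1)/0.0046 = 0 + (3.34)/0.0046 = 726 °C

726 °C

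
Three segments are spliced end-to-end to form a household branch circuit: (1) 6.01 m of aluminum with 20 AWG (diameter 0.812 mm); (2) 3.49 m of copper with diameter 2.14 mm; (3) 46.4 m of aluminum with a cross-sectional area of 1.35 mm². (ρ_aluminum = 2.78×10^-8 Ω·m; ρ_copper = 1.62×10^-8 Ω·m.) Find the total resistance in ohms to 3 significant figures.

1.29 Ω

Seg 1: A = π(0.812/2 mm)² = π(4.0600e-04 m)² = 5.178e-07 m²
R_1 = (2.78×10^-8)(6.01)/(5.178e-07) = 0.3226 Ω
Seg 2: A = π(d/2)² = π(1.0700e-03 m)² = 3.597e-06 m²
R_2 = (1.62×10^-8)(3.49)/(3.597e-06) = 0.01572 Ω
Seg 3: A = 1.35 mm² = 1.350e-06 m²
R_3 = (2.78×10^-8)(46.4)/(1.350e-06) = 0.9555 Ω
R_total = R_1 + R_2 + R_3 = 1.29 Ω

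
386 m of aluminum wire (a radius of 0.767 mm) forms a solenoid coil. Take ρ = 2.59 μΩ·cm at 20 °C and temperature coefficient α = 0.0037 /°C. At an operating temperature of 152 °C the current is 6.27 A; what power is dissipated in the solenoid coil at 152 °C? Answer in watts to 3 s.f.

317 W

ρ = 2.59 μΩ·cm = 2.59×10^-8 Ω·m
A = πr² = π(7.6700e-04 m)² = 1.848e-06 m²
R₍20₎ = ρL/A = (2.59×10^-8)(386)/(1.848e-06) = 5.409 Ω
R₍152₎ = R₍20₎(1 + αΔT) = 5.409 × (1 + 0.0037×132) = 8.051 Ω
P = I²R = (6.27)² × 8.051 = 317 W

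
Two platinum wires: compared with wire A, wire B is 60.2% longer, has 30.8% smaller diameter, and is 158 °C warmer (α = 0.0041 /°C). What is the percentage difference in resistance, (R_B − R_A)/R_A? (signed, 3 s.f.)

R ∝ ρL/d² with ρ ∝ (1+αΔT), so R_B/R_A = (1 + 60.2/100) × (1 − 30.8/100)⁻² × (1 + 0.0041×158)
= 1.602 × 2.088 × 1.648 = 5.513
(R_B − R_A)/R_A = 5.513 − 1 = 451%

451%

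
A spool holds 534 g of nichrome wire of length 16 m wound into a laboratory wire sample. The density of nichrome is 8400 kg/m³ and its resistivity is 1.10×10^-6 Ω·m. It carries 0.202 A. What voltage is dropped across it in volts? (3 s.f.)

A = m/(density·L) = 0.534/(8400×16) = 3.9732e-06 m²
R = ρL/A = (1.10×10^-6)(16)/(3.9732e-06) = 4.43 Ω
V = IR = 0.202 × 4.43 = 0.895 V

0.895 V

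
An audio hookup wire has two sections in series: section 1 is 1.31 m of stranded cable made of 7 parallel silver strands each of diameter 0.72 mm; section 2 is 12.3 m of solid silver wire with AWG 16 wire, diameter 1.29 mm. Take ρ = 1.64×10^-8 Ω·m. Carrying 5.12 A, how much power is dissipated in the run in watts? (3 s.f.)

Section 1: A_strand = π(3.6000e-04)² = 4.072e-07 m²; R₁ = ρL/(N·A_s) = (1.64×10^-8)(1.31)/(7×4.072e-07) = 0.007538 Ω
Section 2: A = π(1.29/2 mm)² = π(6.4500e-04 m)² = 1.307e-06 m²
R₂ = (1.64×10^-8)(12.3)/(1.307e-06) = 0.1543 Ω
R = R₁ + R₂ = 0.1619 Ω
P = I²R = (5.12)² × 0.1619 = 4.24 W

4.24 W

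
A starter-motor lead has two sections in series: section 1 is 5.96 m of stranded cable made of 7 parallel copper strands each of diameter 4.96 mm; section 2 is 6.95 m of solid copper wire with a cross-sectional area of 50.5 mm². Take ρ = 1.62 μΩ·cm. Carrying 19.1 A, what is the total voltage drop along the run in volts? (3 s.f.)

0.0562 V

ρ = 1.62 μΩ·cm = 1.62×10^-8 Ω·m
Section 1: A_strand = π(2.4800e-03)² = 1.932e-05 m²; R₁ = ρL/(N·A_s) = (1.62×10^-8)(5.96)/(7×1.932e-05) = 7.139×10^-4 Ω
Section 2: A = 50.5 mm² = 5.050e-05 m²
R₂ = (1.62×10^-8)(6.95)/(5.050e-05) = 0.00223 Ω
R = R₁ + R₂ = 0.002943 Ω
V = IR = 19.1 × 0.002943 = 0.0562 V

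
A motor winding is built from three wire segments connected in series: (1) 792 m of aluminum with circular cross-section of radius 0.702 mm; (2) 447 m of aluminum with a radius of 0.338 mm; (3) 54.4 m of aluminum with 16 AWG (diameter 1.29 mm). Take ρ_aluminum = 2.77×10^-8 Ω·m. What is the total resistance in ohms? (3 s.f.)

Seg 1: A = πr² = π(7.0200e-04 m)² = 1.548e-06 m²
R_1 = (2.77×10^-8)(792)/(1.548e-06) = 14.17 Ω
Seg 2: A = πr² = π(3.3800e-04 m)² = 3.589e-07 m²
R_2 = (2.77×10^-8)(447)/(3.589e-07) = 34.5 Ω
Seg 3: A = π(1.29/2 mm)² = π(6.4500e-04 m)² = 1.307e-06 m²
R_3 = (2.77×10^-8)(54.4)/(1.307e-06) = 1.153 Ω
R_total = R_1 + R_2 + R_3 = 49.8 Ω

49.8 Ω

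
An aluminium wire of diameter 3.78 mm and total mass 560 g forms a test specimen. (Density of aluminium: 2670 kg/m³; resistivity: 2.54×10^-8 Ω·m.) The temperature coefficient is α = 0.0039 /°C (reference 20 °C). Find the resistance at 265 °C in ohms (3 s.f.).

0.0827 Ω

A = π(d/2)² = π(1.8900e-03 m)² = 1.1222e-05 m²
L = m/(density·A) = 0.56/(2670×1.1222e-05) = 18.69 m
R = ρL/A = (2.54×10^-8)(18.69)/(1.1222e-05) = 0.0423 Ω
R(265 °C) = 0.0423 × (1 + 0.0039×245) = 0.0827 Ω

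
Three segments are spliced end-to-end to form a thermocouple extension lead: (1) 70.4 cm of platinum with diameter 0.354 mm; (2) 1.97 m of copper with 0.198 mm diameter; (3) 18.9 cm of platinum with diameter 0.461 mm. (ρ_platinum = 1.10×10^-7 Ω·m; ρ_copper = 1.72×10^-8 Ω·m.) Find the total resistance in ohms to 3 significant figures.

Seg 1: A = π(d/2)² = π(1.7700e-04 m)² = 9.842e-08 m²
R_1 = (1.10×10^-7)(0.704)/(9.842e-08) = 0.7868 Ω
Seg 2: A = π(d/2)² = π(9.9000e-05 m)² = 3.079e-08 m²
R_2 = (1.72×10^-8)(1.97)/(3.079e-08) = 1.1 Ω
Seg 3: A = π(d/2)² = π(2.3050e-04 m)² = 1.669e-07 m²
R_3 = (1.10×10^-7)(0.189)/(1.669e-07) = 0.1246 Ω
R_total = R_1 + R_2 + R_3 = 2.01 Ω

2.01 Ω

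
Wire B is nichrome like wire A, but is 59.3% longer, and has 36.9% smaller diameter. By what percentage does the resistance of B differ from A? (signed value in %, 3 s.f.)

300%

R ∝ L/d², so R_B/R_A = (1 + 59.3/100) × (1 − 36.9/100)⁻²
= 1.593 × 2.511 = 4.001
(R_B − R_A)/R_A = 4.001 − 1 = 300%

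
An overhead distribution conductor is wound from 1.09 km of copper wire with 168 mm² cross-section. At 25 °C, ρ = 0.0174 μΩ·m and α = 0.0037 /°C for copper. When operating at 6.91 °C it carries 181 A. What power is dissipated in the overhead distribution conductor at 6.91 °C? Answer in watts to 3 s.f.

ρ = 0.0174 μΩ·m = 1.74×10^-8 Ω·m
A = 168 mm² = 1.680e-04 m²
R₍25₎ = ρL/A = (1.74×10^-8)(1090)/(1.680e-04) = 0.1129 Ω
R₍6.91₎ = R₍25₎(1 + αΔT) = 0.1129 × (1 + 0.0037×-18.1) = 0.1053 Ω
P = I²R = (181)² × 0.1053 = 3450 W

3450 W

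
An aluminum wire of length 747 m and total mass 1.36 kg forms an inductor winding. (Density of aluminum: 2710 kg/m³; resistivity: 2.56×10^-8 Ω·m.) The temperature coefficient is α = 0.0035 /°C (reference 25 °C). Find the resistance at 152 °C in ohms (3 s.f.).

41.1 Ω

A = m/(density·L) = 1.36/(2710×747) = 6.7181e-07 m²
R = ρL/A = (2.56×10^-8)(747)/(6.7181e-07) = 28.47 Ω
R(152 °C) = 28.47 × (1 + 0.0035×127) = 41.1 Ω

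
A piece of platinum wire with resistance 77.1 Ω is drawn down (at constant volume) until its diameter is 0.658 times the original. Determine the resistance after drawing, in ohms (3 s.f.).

411 Ω

Volume constant ⇒ L' = L/r² with r = 0.658. R' = ρL'/A' = ρ(L/r²)/(πr²d₀²/4) = R/r⁴.
R' = 5.335 × 77.1 = 411 Ω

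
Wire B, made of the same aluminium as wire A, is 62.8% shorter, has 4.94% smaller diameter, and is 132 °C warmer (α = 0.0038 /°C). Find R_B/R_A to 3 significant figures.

0.618

R ∝ ρL/d² with ρ ∝ (1+αΔT), so R_B/R_A = (1 − 62.8/100) × (1 − 4.94/100)⁻² × (1 + 0.0038×132)
= 0.372 × 1.107 × 1.502 = 0.618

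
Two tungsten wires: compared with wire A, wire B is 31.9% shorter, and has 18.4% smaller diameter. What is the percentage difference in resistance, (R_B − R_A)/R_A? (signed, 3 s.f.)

2.27%

R ∝ L/d², so R_B/R_A = (1 − 31.9/100) × (1 − 18.4/100)⁻²
= 0.681 × 1.502 = 1.023
(R_B − R_A)/R_A = 1.023 − 1 = 2.27%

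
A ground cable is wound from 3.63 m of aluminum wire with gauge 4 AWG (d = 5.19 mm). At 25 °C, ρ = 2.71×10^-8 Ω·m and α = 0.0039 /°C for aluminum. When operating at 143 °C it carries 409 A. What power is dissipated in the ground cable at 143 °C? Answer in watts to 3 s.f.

A = π(5.19/2 mm)² = π(2.5950e-03 m)² = 2.116e-05 m²
R₍25₎ = ρL/A = (2.71×10^-8)(3.63)/(2.116e-05) = 0.00465 Ω
R₍143₎ = R₍25₎(1 + αΔT) = 0.00465 × (1 + 0.0039×118) = 0.00679 Ω
P = I²R = (409)² × 0.00679 = 1140 W

1140 W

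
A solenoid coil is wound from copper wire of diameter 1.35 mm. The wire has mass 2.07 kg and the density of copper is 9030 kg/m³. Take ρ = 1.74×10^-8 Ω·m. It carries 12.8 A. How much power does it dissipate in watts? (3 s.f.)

A = π(d/2)² = π(6.7500e-04 m)² = 1.4314e-06 m²
L = m/(density·A) = 2.07/(9030×1.4314e-06) = 160.1 m
R = ρL/A = (1.74×10^-8)(160.1)/(1.4314e-06) = 1.947 Ω
P = I²R = (12.8)² × 1.947 = 319 W

319 W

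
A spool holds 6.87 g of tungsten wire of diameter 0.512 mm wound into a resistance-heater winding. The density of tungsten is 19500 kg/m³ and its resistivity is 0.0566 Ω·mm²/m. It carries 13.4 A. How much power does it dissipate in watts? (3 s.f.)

ρ = 0.0566 Ω·mm²/m = 5.66×10^-8 Ω·m
A = π(d/2)² = π(2.5600e-04 m)² = 2.0589e-07 m²
L = m/(density·A) = 0.00687/(19500×2.0589e-07) = 1.711 m
R = ρL/A = (5.66×10^-8)(1.711)/(2.0589e-07) = 0.4704 Ω
P = I²R = (13.4)² × 0.4704 = 84.5 W

84.5 W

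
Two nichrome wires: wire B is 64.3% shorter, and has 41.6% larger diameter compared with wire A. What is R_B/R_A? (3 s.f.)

0.178

R ∝ L/d², so R_B/R_A = (1 − 64.3/100) × (1 + 41.6/100)⁻²
= 0.357 × 0.4987 = 0.178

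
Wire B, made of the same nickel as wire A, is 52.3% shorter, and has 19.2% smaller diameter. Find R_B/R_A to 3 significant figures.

R ∝ L/d², so R_B/R_A = (1 − 52.3/100) × (1 − 19.2/100)⁻²
= 0.477 × 1.532 = 0.731

0.731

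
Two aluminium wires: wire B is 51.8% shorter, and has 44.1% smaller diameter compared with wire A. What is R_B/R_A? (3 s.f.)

1.54

R ∝ L/d², so R_B/R_A = (1 − 51.8/100) × (1 − 44.1/100)⁻²
= 0.482 × 3.2 = 1.54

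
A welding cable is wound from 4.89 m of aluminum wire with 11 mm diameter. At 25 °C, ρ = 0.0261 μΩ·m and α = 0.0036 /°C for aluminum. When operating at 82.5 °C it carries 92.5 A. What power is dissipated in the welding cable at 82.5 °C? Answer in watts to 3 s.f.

13.9 W

ρ = 0.0261 μΩ·m = 2.61×10^-8 Ω·m
A = π(d/2)² = π(5.5000e-03 m)² = 9.503e-05 m²
R₍25₎ = ρL/A = (2.61×10^-8)(4.89)/(9.503e-05) = 0.001343 Ω
R₍82.5₎ = R₍25₎(1 + αΔT) = 0.001343 × (1 + 0.0036×57.5) = 0.001621 Ω
P = I²R = (92.5)² × 0.001621 = 13.9 W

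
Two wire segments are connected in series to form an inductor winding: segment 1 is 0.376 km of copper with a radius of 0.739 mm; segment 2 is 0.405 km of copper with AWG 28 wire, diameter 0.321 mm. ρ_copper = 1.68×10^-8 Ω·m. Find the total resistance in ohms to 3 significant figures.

Segment 1: A = πr² = π(7.3900e-04 m)² = 1.716e-06 m²
R₁ = ρL/A = (1.68×10^-8)(376)/(1.716e-06) = 3.682 Ω
Segment 2: A = π(0.321/2 mm)² = π(1.6050e-04 m)² = 8.093e-08 m²
R₂ = (1.68×10^-8)(405)/(8.093e-08) = 84.07 Ω
R = R₁ + R₂ = 87.8 Ω

87.8 Ω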